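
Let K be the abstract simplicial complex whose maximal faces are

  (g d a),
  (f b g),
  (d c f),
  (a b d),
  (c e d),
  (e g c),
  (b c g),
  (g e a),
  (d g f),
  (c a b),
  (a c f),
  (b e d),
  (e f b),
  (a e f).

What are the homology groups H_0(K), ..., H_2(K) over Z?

We work with the vertex ordering a < b < c < d < e < f < g. The simplices of K, each written with vertices in increasing order, are:

  0-simplices (7): a, b, c, d, e, f, g
  1-simplices (21): ab, ac, ad, ae, af, ag, bc, bd, be, bf, bg, cd, ce, cf, cg, de, df, dg, ef, eg, fg
  2-simplices (14): abc, abd, acf, adg, aef, aeg, bcg, bde, bef, bfg, cde, cdf, ceg, dfg

so the chain groups are C_0 ≅ Z^7, C_1 ≅ Z^21, C_2 ≅ Z^14.

Boundary ∂_1: C_1 → C_0 maps an edge to its endpoints' difference, ∂[p,q] = q − p.
The 7×21 boundary matrix has rank 6 and Smith normal form diag(1,1,1,1,1,1).

Boundary ∂_2: C_2 → C_1 acts by ∂[p,q,r] = [q,r] − [p,r] + [p,q]. For instance
  ∂cde = de − ce + cd,
  ∂abd = bd − ad + ab.
The 21×14 boundary matrix has rank 13 and Smith normal form diag(1,1,1,1,1,1,1,1,1,1,1,1,1).

Computing H_k = (kernel of ∂_k) / (image of ∂_{k+1}):

  H_0: rank C_0 − rank ∂_1 = 7 − 6 = 1, and the invariant factors of ∂_1 are all 1, so H_0 = Z.
  H_1: rank ker ∂_1 − rank ∂_2 = (21 − 6) − 13 = 2, and the invariant factors of ∂_2 are all 1, so H_1 = Z^2.
  H_2: rank ker ∂_2 − rank ∂_3 = (14 − 13) − 0 = 1, and there is no ∂_3, so H_2 = Z.

H_0 = Z,  H_1 = Z^2,  H_2 = Z.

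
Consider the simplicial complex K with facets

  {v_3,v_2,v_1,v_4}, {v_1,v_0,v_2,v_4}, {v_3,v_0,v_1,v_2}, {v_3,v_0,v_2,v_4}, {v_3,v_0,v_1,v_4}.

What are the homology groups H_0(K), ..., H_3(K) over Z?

H_0 = Z,  H_1 = 0,  H_2 = 0,  H_3 = Z.

Fix the vertex order v_0 < v_1 < v_2 < v_3 < v_4 and write every simplex with vertices in increasing order. Then dim K = 3 and the simplices of K are:

  0-simplices (5): [v_0], [v_1], [v_2], [v_3], [v_4]
  1-simplices (10): [v_0,v_1], [v_0,v_2], [v_0,v_3], [v_0,v_4], [v_1,v_2], [v_1,v_3], [v_1,v_4], [v_2,v_3], [v_2,v_4], [v_3,v_4]
  2-simplices (10): [v_0,v_1,v_2], [v_0,v_1,v_3], [v_0,v_1,v_4], [v_0,v_2,v_3], [v_0,v_2,v_4], [v_0,v_3,v_4], [v_1,v_2,v_3], [v_1,v_2,v_4], [v_1,v_3,v_4], [v_2,v_3,v_4]
  3-simplices (5): [v_0,v_1,v_2,v_3], [v_0,v_1,v_2,v_4], [v_0,v_1,v_3,v_4], [v_0,v_2,v_3,v_4], [v_1,v_2,v_3,v_4]

giving chain groups C_0 ≅ Z^5, C_1 ≅ Z^10, C_2 ≅ Z^10, C_3 ≅ Z^5.

∂_1: C_1 → C_0 is given by ∂[p,q] = [q] − [p]. For instance
  ∂[v_1,v_2] = [v_2] − [v_1].
The 5×10 boundary matrix has rank 4 and Smith normal form diag(1,1,1,1).

∂_2: C_2 → C_1 acts by ∂[p,q,r] = [q,r] − [p,r] + [p,q]. For instance
  ∂[v_2,v_3,v_4] = [v_3,v_4] − [v_2,v_4] + [v_2,v_3],
  ∂[v_0,v_3,v_4] = [v_3,v_4] − [v_0,v_4] + [v_0,v_3].
This gives a 10×10 integer matrix of rank 6; reducing to Smith normal form yields diagonal entries (1,1,1,1,1,1).

∂_3: C_3 → C_2 sends each 3-simplex σ to the alternating sum Σ_i (−1)^i (σ with its i-th vertex removed). For instance
  ∂[v_0,v_1,v_2,v_3] = [v_1,v_2,v_3] − [v_0,v_2,v_3] + [v_0,v_1,v_3] − [v_0,v_1,v_2],
  ∂[v_0,v_1,v_3,v_4] = [v_1,v_3,v_4] − [v_0,v_3,v_4] + [v_0,v_1,v_4] − [v_0,v_1,v_3].
The 10×5 boundary matrix has rank 4 and Smith normal form diag(1,1,1,1).

Computing H_k = (kernel of ∂_k) / (image of ∂_{k+1}):

  H_0: rank C_0 − rank ∂_1 = 5 − 4 = 1, and the invariant factors of ∂_1 are all 1, so H_0 = Z.
  H_1: rank ker ∂_1 − rank ∂_2 = (10 − 4) − 6 = 0, and the invariant factors of ∂_2 are all 1, so H_1 = 0.
  H_2: rank ker ∂_2 − rank ∂_3 = (10 − 6) − 4 = 0, and the invariant factors of ∂_3 are all 1, so H_2 = 0.
  H_3: rank ker ∂_3 − rank ∂_4 = (5 − 4) − 0 = 1, and there is no ∂_4, so H_3 = Z.

(K is a triangulation of the 3-sphere S^3.)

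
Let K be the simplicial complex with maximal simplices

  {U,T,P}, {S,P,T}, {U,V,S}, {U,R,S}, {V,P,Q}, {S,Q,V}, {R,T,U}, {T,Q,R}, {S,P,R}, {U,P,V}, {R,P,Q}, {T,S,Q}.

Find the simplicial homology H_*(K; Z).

H_0 ≅ Z,  H_1 ≅ Z/2,  H_2 = 0.

Fix the vertex order P < Q < R < S < T < U < V and write every simplex with vertices in increasing order. Then dim K = 2 and the simplices of K are:

  0-simplices (7): P, Q, R, S, T, U, V
  1-simplices (18): PQ, PR, PS, PT, PU, PV, QR, QS, QT, QV, RS, RT, RU, ST, SU, SV, TU, UV
  2-simplices (12): PQR, PQV, PRS, PST, PTU, PUV, QRT, QST, QSV, RSU, RTU, SUV

so the chain groups are C_0 ≅ Z^7, C_1 ≅ Z^18, C_2 ≅ Z^12.

∂_1: C_1 → C_0 is given by ∂[p,q] = [q] − [p]. For instance
  ∂QS = S − Q.
This gives a 7×18 integer matrix of rank 6; reducing to Smith normal form yields diagonal entries (1,1,1,1,1,1).

∂_2: C_2 → C_1 sends each 2-simplex [p,q,r] to [q,r] − [p,r] + [p,q]. For instance
  ∂QSV = SV − QV + QS,
  ∂RTU = TU − RU + RT.
The resulting 18×12 matrix has rank 12, and its Smith normal form has invariant factors (1,1,1,1,1,1,1,1,1,1,1,2).

Reading off H_k = ker ∂_k / im ∂_{k+1}:

  H_0: rank C_0 − rank ∂_1 = 7 − 6 = 1, and the invariant factors of ∂_1 are all 1, so H_0 ≅ Z.
  H_1: rank ker ∂_1 − rank ∂_2 = (18 − 6) − 12 = 0, and ∂_2 has invariant factor 2 > 1, so H_1 ≅ Z/2.
  H_2: rank ker ∂_2 − rank ∂_3 = (12 − 12) − 0 = 0, and there is no ∂_3, so H_2 ≅ 0.

As a check, the Euler characteristic is 7 − 18 + 12 = 1, which agrees with 1 − 0 + 0 = 1.
(K is a triangulation of the real projective plane RP^2.)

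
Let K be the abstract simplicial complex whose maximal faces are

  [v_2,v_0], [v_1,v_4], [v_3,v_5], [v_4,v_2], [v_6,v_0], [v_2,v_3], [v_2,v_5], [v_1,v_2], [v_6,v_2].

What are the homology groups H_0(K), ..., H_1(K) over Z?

We work with the vertex ordering v_0 < v_1 < v_2 < v_3 < v_4 < v_5 < v_6. The simplices of K, each written with vertices in increasing order, are:

  0-simplices (7): [v_0], [v_1], [v_2], [v_3], [v_4], [v_5], [v_6]
  1-simplices (9): [v_0,v_2], [v_0,v_6], [v_1,v_2], [v_1,v_4], [v_2,v_3], [v_2,v_4], [v_2,v_5], [v_2,v_6], [v_3,v_5]

so the chain groups are C_0 ≅ Z^7, C_1 ≅ Z^9.

The boundary map ∂_1: C_1 → C_0 sends each edge [p,q] (with p < q) to q − p. For instance
  ∂[v_2,v_4] = [v_4] − [v_2].
The 7×9 boundary matrix has rank 6 and Smith normal form diag(1,1,1,1,1,1).

Now H_k = ker ∂_k / im ∂_{k+1}, so:

  H_0: rank C_0 − rank ∂_1 = 7 − 6 = 1, and the invariant factors of ∂_1 are all 1, so H_0 ≅ Z.
  H_1: rank ker ∂_1 − rank ∂_2 = (9 − 6) − 0 = 3, and there is no ∂_2, so H_1 ≅ Z^3.

(K is a triangulation of a wedge of 3 circles.)

H_0 = Z,  H_1 = Z^3.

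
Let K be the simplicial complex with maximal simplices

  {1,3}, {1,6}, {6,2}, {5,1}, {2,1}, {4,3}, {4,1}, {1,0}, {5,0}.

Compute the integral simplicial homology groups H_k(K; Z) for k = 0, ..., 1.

Order the vertices as 0 < 1 < 2 < 3 < 4 < 5 < 6. Listing each simplex with vertices in this order, K has dimension 1 with simplices:

  0-simplices (7): [0], [1], [2], [3], [4], [5], [6]
  1-simplices (9): [0,1], [0,5], [1,2], [1,3], [1,4], [1,5], [1,6], [2,6], [3,4]

Hence C_0 ≅ Z^7, C_1 ≅ Z^9.

The boundary map ∂_1: C_1 → C_0 is given by ∂[p,q] = [q] − [p].
As a 7×9 matrix over Z this has rank 6, with invariant factors (1,1,1,1,1,1).

From H_k ≅ ker(∂_k) / im(∂_{k+1}) we obtain:

  H_0: rank C_0 − rank ∂_1 = 7 − 6 = 1, and the invariant factors of ∂_1 are all 1, so H_0 = Z.
  H_1: rank ker ∂_1 − rank ∂_2 = (9 − 6) − 0 = 3, and there is no ∂_2, so H_1 = Z^3.

As a check, the Euler characteristic is 7 − 9 = -2, which agrees with 1 − 3 = -2.

H_0 ≅ Z,  H_1 ≅ Z^3.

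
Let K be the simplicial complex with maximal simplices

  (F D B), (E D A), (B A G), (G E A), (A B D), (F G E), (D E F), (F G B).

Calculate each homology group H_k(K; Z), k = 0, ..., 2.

Fix the vertex order A < B < D < E < F < G and write every simplex with vertices in increasing order. Then dim K = 2 and the simplices of K are:

  0-simplices (6): A, B, D, E, F, G
  1-simplices (12): AB, AD, AE, AG, BD, BF, BG, DE, DF, EF, EG, FG
  2-simplices (8): ABD, ABG, ADE, AEG, BDF, BFG, DEF, EFG

so the chain groups are C_0 ≅ Z^6, C_1 ≅ Z^12, C_2 ≅ Z^8.

∂_1: C_1 → C_0 maps an edge to its endpoints' difference, ∂[p,q] = q − p.
The resulting 6×12 matrix has rank 5, and its Smith normal form has invariant factors (1,1,1,1,1).

∂_2: C_2 → C_1 maps a triangle to the signed sum of its edges. For instance
  ∂ADE = DE − AE + AD,
  ∂AEG = EG − AG + AE.
The resulting 12×8 matrix has rank 7, and its Smith normal form has invariant factors (1,1,1,1,1,1,1).

Computing H_k = (kernel of ∂_k) / (image of ∂_{k+1}):

  H_0: rank C_0 − rank ∂_1 = 6 − 5 = 1, and the invariant factors of ∂_1 are all 1, so H_0 = Z.
  H_1: rank ker ∂_1 − rank ∂_2 = (12 − 5) − 7 = 0, and the invariant factors of ∂_2 are all 1, so H_1 = 0.
  H_2: rank ker ∂_2 − rank ∂_3 = (8 − 7) − 0 = 1, and there is no ∂_3, so H_2 = Z.

H_0 = Z,  H_1 = 0,  H_2 = Z.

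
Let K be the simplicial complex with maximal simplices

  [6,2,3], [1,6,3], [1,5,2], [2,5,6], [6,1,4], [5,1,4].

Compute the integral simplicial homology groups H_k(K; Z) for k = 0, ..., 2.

H_0 = Z,  H_1 = Z,  H_2 = 0.

K has 6 vertices, 12 edges, 6 triangles.
rank ∂_0 = 0, rank ∂_1 = 5 ⇒ b_0 = 6 − 0 − 5 = 1; all invariant factors of ∂_1 are 1 so no torsion. So H_0 = Z.
rank ∂_1 = 5, rank ∂_2 = 6 ⇒ b_1 = 12 − 5 − 6 = 1; all invariant factors of ∂_2 are 1 so no torsion. So H_1 = Z.
rank ∂_2 = 6, rank ∂_3 = 0 ⇒ b_2 = 6 − 6 − 0 = 0. So H_2 = 0.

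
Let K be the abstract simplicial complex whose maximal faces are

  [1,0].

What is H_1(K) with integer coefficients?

H_1 = 0.

Order the vertices as 0 < 1. Listing each simplex with vertices in this order, K has dimension 1 with simplices:

  0-simplices (2): [0], [1]
  1-simplices (1): [0,1]

giving chain groups C_0 ≅ Z^2, C_1 ≅ Z^1.

∂_1: C_1 → C_0 sends each edge [p,q] (with p < q) to q − p. For instance
  ∂[0,1] = [1] − [0].
The 2×1 boundary matrix has rank 1 and Smith normal form diag(1).

From H_k ≅ ker(∂_k) / im(∂_{k+1}) we obtain:

  H_1: rank ker ∂_1 − rank ∂_2 = (1 − 1) − 0 = 0, and there is no ∂_2, so H_1 = 0.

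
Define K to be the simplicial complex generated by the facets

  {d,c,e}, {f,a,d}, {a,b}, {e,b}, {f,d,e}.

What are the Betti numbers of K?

b_0 = 1, b_1 = 1, b_2 = 0.

Fix the vertex order a < b < c < d < e < f and write every simplex with vertices in increasing order. Then dim K = 2 and the simplices of K are:

  0-simplices (6): a, b, c, d, e, f
  1-simplices (9): ab, ad, af, be, cd, ce, de, df, ef
  2-simplices (3): adf, cde, def

Hence C_0 ≅ Z^6, C_1 ≅ Z^9, C_2 ≅ Z^3.

The boundary map ∂_1: C_1 → C_0 sends each edge [p,q] (with p < q) to q − p.
The resulting 6×9 matrix has rank 5, and its Smith normal form has invariant factors (1,1,1,1,1).

Boundary ∂_2: C_2 → C_1 acts by ∂[p,q,r] = [q,r] − [p,r] + [p,q]. For instance
  ∂def = ef − df + de,
  ∂cde = de − ce + cd.
This gives a 9×3 integer matrix of rank 3; reducing to Smith normal form yields diagonal entries (1,1,1).

Reading off H_k = ker ∂_k / im ∂_{k+1}:

  H_0: rank C_0 − rank ∂_1 = 6 − 5 = 1, and the invariant factors of ∂_1 are all 1, so H_0 ≅ Z.
  H_1: rank ker ∂_1 − rank ∂_2 = (9 − 5) − 3 = 1, and the invariant factors of ∂_2 are all 1, so H_1 ≅ Z.
  H_2: rank ker ∂_2 − rank ∂_3 = (3 − 3) − 0 = 0, and there is no ∂_3, so H_2 ≅ 0.

Hence the Betti numbers are b_0 = 1, b_1 = 1, b_2 = 0.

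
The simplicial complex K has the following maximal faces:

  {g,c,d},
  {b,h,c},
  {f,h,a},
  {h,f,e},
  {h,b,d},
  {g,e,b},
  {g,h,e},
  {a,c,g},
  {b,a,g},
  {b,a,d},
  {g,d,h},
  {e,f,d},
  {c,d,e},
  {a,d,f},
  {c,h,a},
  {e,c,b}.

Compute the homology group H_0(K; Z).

Fix the vertex order a < b < c < d < e < f < g < h and write every simplex with vertices in increasing order. Then dim K = 2 and the simplices of K are:

  0-simplices (8): a, b, c, d, e, f, g, h
  1-simplices (24): ab, ac, ad, af, ag, ah, bc, bd, be, bg, bh, cd, ce, cg, ch, de, df, dg, dh, ef, eg, eh, fh, gh
  2-simplices (16): abd, abg, acg, ach, adf, afh, bce, bch, bdh, beg, cde, cdg, def, dgh, efh, egh

Hence C_0 ≅ Z^8, C_1 ≅ Z^24, C_2 ≅ Z^16.

The boundary map ∂_1: C_1 → C_0 maps an edge to its endpoints' difference, ∂[p,q] = q − p.
This gives a 8×24 integer matrix of rank 7; reducing to Smith normal form yields diagonal entries (1,1,1,1,1,1,1).

Boundary ∂_2: C_2 → C_1 sends each 2-simplex [p,q,r] to [q,r] − [p,r] + [p,q]. For instance
  ∂abd = bd − ad + ab,
  ∂egh = gh − eh + eg.
The resulting 24×16 matrix has rank 15, and its Smith normal form has invariant factors (1,1,1,1,1,1,1,1,1,1,1,1,1,1,1).

Now H_k = ker ∂_k / im ∂_{k+1}, so:

  H_0: rank C_0 − rank ∂_1 = 8 − 7 = 1, and the invariant factors of ∂_1 are all 1, so H_0 ≅ Z.

(K is a triangulation of the torus T^2.)

H_0 = Z.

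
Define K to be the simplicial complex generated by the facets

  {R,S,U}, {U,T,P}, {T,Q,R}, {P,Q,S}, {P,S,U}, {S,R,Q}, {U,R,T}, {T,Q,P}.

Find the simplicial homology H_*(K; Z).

Fix the vertex order P < Q < R < S < T < U and write every simplex with vertices in increasing order. Then dim K = 2 and the simplices of K are:

  0-simplices (6): P, Q, R, S, T, U
  1-simplices (12): PQ, PS, PT, PU, QR, QS, QT, RS, RT, RU, SU, TU
  2-simplices (8): PQS, PQT, PSU, PTU, QRS, QRT, RSU, RTU

Hence C_0 ≅ Z^6, C_1 ≅ Z^12, C_2 ≅ Z^8.

∂_1: C_1 → C_0 sends each edge [p,q] (with p < q) to q − p. For instance
  ∂QS = S − Q.
The 6×12 boundary matrix has rank 5 and Smith normal form diag(1,1,1,1,1).

∂_2: C_2 → C_1 acts by ∂[p,q,r] = [q,r] − [p,r] + [p,q]. For instance
  ∂PQS = QS − PS + PQ,
  ∂RSU = SU − RU + RS.
The resulting 12×8 matrix has rank 7, and its Smith normal form has invariant factors (1,1,1,1,1,1,1).

Reading off H_k = ker ∂_k / im ∂_{k+1}:

  H_0: rank C_0 − rank ∂_1 = 6 − 5 = 1, and the invariant factors of ∂_1 are all 1, so H_0 ≅ Z.
  H_1: rank ker ∂_1 − rank ∂_2 = (12 − 5) − 7 = 0, and the invariant factors of ∂_2 are all 1, so H_1 ≅ 0.
  H_2: rank ker ∂_2 − rank ∂_3 = (8 − 7) − 0 = 1, and there is no ∂_3, so H_2 ≅ Z.

As a check, the Euler characteristic is 6 − 12 + 8 = 2, which agrees with 1 − 0 + 1 = 2.
(K is a triangulation of the 2-sphere S^2.)

H_0 = Z,  H_1 = 0,  H_2 = Z.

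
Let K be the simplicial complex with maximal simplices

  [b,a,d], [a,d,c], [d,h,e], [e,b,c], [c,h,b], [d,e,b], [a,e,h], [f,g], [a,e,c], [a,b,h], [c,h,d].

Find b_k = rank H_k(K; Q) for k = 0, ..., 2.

b_0 = 2, b_1 = 0, b_2 = 0.

We work with the vertex ordering a < b < c < d < e < f < g < h. The simplices of K, each written with vertices in increasing order, are:

  0-simplices (8): a, b, c, d, e, f, g, h
  1-simplices (16): ab, ac, ad, ae, ah, bc, bd, be, bh, cd, ce, ch, de, dh, eh, fg
  2-simplices (10): abd, abh, acd, ace, aeh, bce, bch, bde, cdh, deh

giving chain groups C_0 ≅ Z^8, C_1 ≅ Z^16, C_2 ≅ Z^10.

The boundary map ∂_1: C_1 → C_0 maps an edge to its endpoints' difference, ∂[p,q] = q − p. For instance
  ∂de = e − d.
As a 8×16 matrix over Z this has rank 6, with invariant factors (1,1,1,1,1,1).

∂_2: C_2 → C_1 acts by ∂[p,q,r] = [q,r] − [p,r] + [p,q]. For instance
  ∂acd = cd − ad + ac,
  ∂deh = eh − dh + de.
The 16×10 boundary matrix has rank 10 and Smith normal form diag(1,1,1,1,1,1,1,1,1,2).

Reading off H_k = ker ∂_k / im ∂_{k+1}:

  H_0: rank C_0 − rank ∂_1 = 8 − 6 = 2, and the invariant factors of ∂_1 are all 1, so H_0 = Z^2.
  H_1: rank ker ∂_1 − rank ∂_2 = (16 − 6) − 10 = 0, and ∂_2 has invariant factor 2 > 1, so H_1 = Z/2.
  H_2: rank ker ∂_2 − rank ∂_3 = (10 − 10) − 0 = 0, and there is no ∂_3, so H_2 = 0.

Hence the Betti numbers are b_0 = 2, b_1 = 0, b_2 = 0.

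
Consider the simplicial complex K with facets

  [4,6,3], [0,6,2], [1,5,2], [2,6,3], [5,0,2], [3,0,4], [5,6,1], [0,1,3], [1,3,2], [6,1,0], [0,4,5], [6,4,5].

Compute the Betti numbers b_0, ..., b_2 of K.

b_0 = 1, b_1 = 0, b_2 = 0.

Take the total order 0 < 1 < 2 < 3 < 4 < 5 < 6 on the vertex set. Then K (dimension 2) consists of the simplices:

  0-simplices (7): [0], [1], [2], [3], [4], [5], [6]
  1-simplices (18): [0,1], [0,2], [0,3], [0,4], [0,5], [0,6], [1,2], [1,3], [1,5], [1,6], [2,3], [2,5], [2,6], [3,4], [3,6], [4,5], [4,6], [5,6]
  2-simplices (12): [0,1,3], [0,1,6], [0,2,5], [0,2,6], [0,3,4], [0,4,5], [1,2,3], [1,2,5], [1,5,6], [2,3,6], [3,4,6], [4,5,6]

so the chain groups are C_0 ≅ Z^7, C_1 ≅ Z^18, C_2 ≅ Z^12.

The boundary map ∂_1: C_1 → C_0 maps an edge to its endpoints' difference, ∂[p,q] = q − p. For instance
  ∂[0,5] = [5] − [0].
This gives a 7×18 integer matrix of rank 6; reducing to Smith normal form yields diagonal entries (1,1,1,1,1,1).

The boundary map ∂_2: C_2 → C_1 maps a triangle to the signed sum of its edges. For instance
  ∂[1,2,5] = [2,5] − [1,5] + [1,2],
  ∂[2,3,6] = [3,6] − [2,6] + [2,3].
As a 18×12 matrix over Z this has rank 12, with invariant factors (1,1,1,1,1,1,1,1,1,1,1,2).

Reading off H_k = ker ∂_k / im ∂_{k+1}:

  H_0: rank C_0 − rank ∂_1 = 7 − 6 = 1, and the invariant factors of ∂_1 are all 1, so H_0 ≅ Z.
  H_1: rank ker ∂_1 − rank ∂_2 = (18 − 6) − 12 = 0, and ∂_2 has invariant factor 2 > 1, so H_1 ≅ Z/2.
  H_2: rank ker ∂_2 − rank ∂_3 = (12 − 12) − 0 = 0, and there is no ∂_3, so H_2 ≅ 0.

As a check, the Euler characteristic is 7 − 18 + 12 = 1, which agrees with 1 − 0 + 0 = 1.
(K is a triangulation of the real projective plane RP^2.)

Hence the Betti numbers are b_0 = 1, b_1 = 0, b_2 = 0.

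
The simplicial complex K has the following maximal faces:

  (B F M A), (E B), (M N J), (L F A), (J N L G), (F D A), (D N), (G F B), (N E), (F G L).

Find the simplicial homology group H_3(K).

Order the vertices as A < B < D < E < F < G < J < L < M < N. Listing each simplex with vertices in this order, K has dimension 3 with simplices:

  0-simplices (10): A, B, D, E, F, G, J, L, M, N
  1-simplices (23): AB, AD, AF, AL, AM, BE, BF, BG, BM, DF, DN, EN, FG, FL, FM, GJ, GL, GN, JL, JM, JN, LN, MN
  2-simplices (13): ABF, ABM, ADF, AFL, AFM, BFG, BFM, FGL, GJL, GJN, GLN, JLN, JMN
  3-simplices (2): ABFM, GJLN

giving chain groups C_0 ≅ Z^10, C_1 ≅ Z^23, C_2 ≅ Z^13, C_3 ≅ Z^2.

Boundary ∂_1: C_1 → C_0 is given by ∂[p,q] = [q] − [p]. For instance
  ∂AB = B − A.
This gives a 10×23 integer matrix of rank 9; reducing to Smith normal form yields diagonal entries (1,1,1,1,1,1,1,1,1).

∂_2: C_2 → C_1 maps a triangle to the signed sum of its edges. For instance
  ∂BFM = FM − BM + BF,
  ∂ADF = DF − AF + AD.
As a 23×13 matrix over Z this has rank 11, with invariant factors (1,1,1,1,1,1,1,1,1,1,1).

Boundary ∂_3: C_3 → C_2 sends each 3-simplex σ to the alternating sum Σ_i (−1)^i (σ with its i-th vertex removed). For instance
  ∂ABFM = BFM − AFM + ABM − ABF,
  ∂GJLN = JLN − GLN + GJN − GJL.
This gives a 13×2 integer matrix of rank 2; reducing to Smith normal form yields diagonal entries (1,1).

Computing H_k = (kernel of ∂_k) / (image of ∂_{k+1}):

  H_3: rank ker ∂_3 − rank ∂_4 = (2 − 2) − 0 = 0, and there is no ∂_4, so H_3 = 0.

H_3 = 0.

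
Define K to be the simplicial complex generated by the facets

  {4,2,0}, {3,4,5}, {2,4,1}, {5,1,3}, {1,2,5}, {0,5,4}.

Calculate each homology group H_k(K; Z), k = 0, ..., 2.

H_0 ≅ Z,  H_1 ≅ Z,  H_2 = 0.

Take the total order 0 < 1 < 2 < 3 < 4 < 5 on the vertex set. Then K (dimension 2) consists of the simplices:

  0-simplices (6): [0], [1], [2], [3], [4], [5]
  1-simplices (12): [0,2], [0,4], [0,5], [1,2], [1,3], [1,4], [1,5], [2,4], [2,5], [3,4], [3,5], [4,5]
  2-simplices (6): [0,2,4], [0,4,5], [1,2,4], [1,2,5], [1,3,5], [3,4,5]

giving chain groups C_0 ≅ Z^6, C_1 ≅ Z^12, C_2 ≅ Z^6.

Boundary ∂_1: C_1 → C_0 sends each edge [p,q] (with p < q) to q − p. For instance
  ∂[1,4] = [4] − [1].
The resulting 6×12 matrix has rank 5, and its Smith normal form has invariant factors (1,1,1,1,1).

The boundary map ∂_2: C_2 → C_1 sends each 2-simplex [p,q,r] to [q,r] − [p,r] + [p,q]. For instance
  ∂[0,4,5] = [4,5] − [0,5] + [0,4],
  ∂[1,2,4] = [2,4] − [1,4] + [1,2].
This gives a 12×6 integer matrix of rank 6; reducing to Smith normal form yields diagonal entries (1,1,1,1,1,1).

From H_k ≅ ker(∂_k) / im(∂_{k+1}) we obtain:

  H_0: rank C_0 − rank ∂_1 = 6 − 5 = 1, and the invariant factors of ∂_1 are all 1, so H_0 ≅ Z.
  H_1: rank ker ∂_1 − rank ∂_2 = (12 − 5) − 6 = 1, and the invariant factors of ∂_2 are all 1, so H_1 ≅ Z.
  H_2: rank ker ∂_2 − rank ∂_3 = (6 − 6) − 0 = 0, and there is no ∂_3, so H_2 ≅ 0.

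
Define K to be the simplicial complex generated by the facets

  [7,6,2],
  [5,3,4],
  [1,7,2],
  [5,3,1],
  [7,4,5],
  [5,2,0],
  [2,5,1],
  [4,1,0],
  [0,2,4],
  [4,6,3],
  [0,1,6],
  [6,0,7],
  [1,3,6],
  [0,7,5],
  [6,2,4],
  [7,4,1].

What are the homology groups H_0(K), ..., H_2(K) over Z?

H_0 = Z,  H_1 = Z^2,  H_2 = Z.

We work with the vertex ordering 0 < 1 < 2 < 3 < 4 < 5 < 6 < 7. The simplices of K, each written with vertices in increasing order, are:

  0-simplices (8): [0], [1], [2], [3], [4], [5], [6], [7]
  1-simplices (24): (24 of them)
  2-simplices (16): [0,1,4], [0,1,6], [0,2,4], [0,2,5], [0,5,7], [0,6,7], [1,2,5], [1,2,7], [1,3,5], [1,3,6], [1,4,7], [2,4,6], [2,6,7], [3,4,5], [3,4,6], [4,5,7]

giving chain groups C_0 ≅ Z^8, C_1 ≅ Z^24, C_2 ≅ Z^16.

The boundary map ∂_1: C_1 → C_0 is given by ∂[p,q] = [q] − [p]. For instance
  ∂[1,3] = [3] − [1].
The 8×24 boundary matrix has rank 7 and Smith normal form diag(1,1,1,1,1,1,1).

Boundary ∂_2: C_2 → C_1 acts by ∂[p,q,r] = [q,r] − [p,r] + [p,q]. For instance
  ∂[0,1,6] = [1,6] − [0,6] + [0,1],
  ∂[0,2,4] = [2,4] − [0,4] + [0,2].
This gives a 24×16 integer matrix of rank 15; reducing to Smith normal form yields diagonal entries (1,1,1,1,1,1,1,1,1,1,1,1,1,1,1).

Computing H_k = (kernel of ∂_k) / (image of ∂_{k+1}):

  H_0: rank C_0 − rank ∂_1 = 8 − 7 = 1, and the invariant factors of ∂_1 are all 1, so H_0 ≅ Z.
  H_1: rank ker ∂_1 − rank ∂_2 = (24 − 7) − 15 = 2, and the invariant factors of ∂_2 are all 1, so H_1 ≅ Z^2.
  H_2: rank ker ∂_2 − rank ∂_3 = (16 − 15) − 0 = 1, and there is no ∂_3, so H_2 ≅ Z.

(K is a triangulation of the torus T^2.)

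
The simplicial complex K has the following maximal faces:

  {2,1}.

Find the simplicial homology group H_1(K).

Order the vertices as 1 < 2. Listing each simplex with vertices in this order, K has dimension 1 with simplices:

  0-simplices (2): [1], [2]
  1-simplices (1): [1,2]

so the chain groups are C_0 ≅ Z^2, C_1 ≅ Z^1.

The boundary map ∂_1: C_1 → C_0 is given by ∂[p,q] = [q] − [p]. For instance
  ∂[1,2] = [2] − [1].
This gives a 2×1 integer matrix of rank 1; reducing to Smith normal form yields diagonal entries (1).

From H_k ≅ ker(∂_k) / im(∂_{k+1}) we obtain:

  H_1: rank ker ∂_1 − rank ∂_2 = (1 − 1) − 0 = 0, and there is no ∂_2, so H_1 ≅ 0.

(K is a triangulation of the 1-simplex.)

H_1 = 0.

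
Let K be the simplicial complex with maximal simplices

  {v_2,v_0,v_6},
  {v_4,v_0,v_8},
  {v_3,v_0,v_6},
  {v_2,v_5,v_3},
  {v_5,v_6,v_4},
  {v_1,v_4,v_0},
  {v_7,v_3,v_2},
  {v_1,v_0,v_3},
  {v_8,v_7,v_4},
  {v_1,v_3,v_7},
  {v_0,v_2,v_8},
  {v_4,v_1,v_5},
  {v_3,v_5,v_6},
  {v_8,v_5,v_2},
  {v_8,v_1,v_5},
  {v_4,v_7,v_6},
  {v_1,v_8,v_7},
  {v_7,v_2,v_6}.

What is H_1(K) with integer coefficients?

Take the total order v_0 < v_1 < v_2 < v_3 < v_4 < v_5 < v_6 < v_7 < v_8 on the vertex set. Then K (dimension 2) consists of the simplices:

  0-simplices (9): [v_0], [v_1], [v_2], [v_3], [v_4], [v_5], [v_6], [v_7], [v_8]
  1-simplices (27): (27 of them)
  2-simplices (18): (18 of them)

Hence C_0 ≅ Z^9, C_1 ≅ Z^27, C_2 ≅ Z^18.

The boundary map ∂_1: C_1 → C_0 is given by ∂[p,q] = [q] − [p].
As a 9×27 matrix over Z this has rank 8, with invariant factors (1,1,1,1,1,1,1,1).

∂_2: C_2 → C_1 acts by ∂[p,q,r] = [q,r] − [p,r] + [p,q]. For instance
  ∂[v_2,v_5,v_8] = [v_5,v_8] − [v_2,v_8] + [v_2,v_5],
  ∂[v_1,v_3,v_7] = [v_3,v_7] − [v_1,v_7] + [v_1,v_3].
The 27×18 boundary matrix has rank 18 and Smith normal form diag(1,1,1,1,1,1,1,1,1,1,1,1,1,1,1,1,1,2).

From H_k ≅ ker(∂_k) / im(∂_{k+1}) we obtain:

  H_1: rank ker ∂_1 − rank ∂_2 = (27 − 8) − 18 = 1, and ∂_2 has invariant factor 2 > 1, so H_1 = Z ⊕ Z/2Z.

H_1 = Z ⊕ Z/2Z.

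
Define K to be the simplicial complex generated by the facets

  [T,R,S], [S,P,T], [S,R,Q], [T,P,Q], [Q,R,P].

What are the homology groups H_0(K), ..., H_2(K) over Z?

H_0 = Z,  H_1 = Z,  H_2 = 0.

Take the total order P < Q < R < S < T on the vertex set. Then K (dimension 2) consists of the simplices:

  0-simplices (5): P, Q, R, S, T
  1-simplices (10): PQ, PR, PS, PT, QR, QS, QT, RS, RT, ST
  2-simplices (5): PQR, PQT, PST, QRS, RST

so the chain groups are C_0 ≅ Z^5, C_1 ≅ Z^10, C_2 ≅ Z^5.

∂_1: C_1 → C_0 maps an edge to its endpoints' difference, ∂[p,q] = q − p. For instance
  ∂PR = R − P.
The resulting 5×10 matrix has rank 4, and its Smith normal form has invariant factors (1,1,1,1).

∂_2: C_2 → C_1 maps a triangle to the signed sum of its edges. For instance
  ∂QRS = RS − QS + QR,
  ∂PST = ST − PT + PS.
The resulting 10×5 matrix has rank 5, and its Smith normal form has invariant factors (1,1,1,1,1).

Computing H_k = (kernel of ∂_k) / (image of ∂_{k+1}):

  H_0: rank C_0 − rank ∂_1 = 5 − 4 = 1, and the invariant factors of ∂_1 are all 1, so H_0 ≅ Z.
  H_1: rank ker ∂_1 − rank ∂_2 = (10 − 4) − 5 = 1, and the invariant factors of ∂_2 are all 1, so H_1 ≅ Z.
  H_2: rank ker ∂_2 − rank ∂_3 = (5 − 5) − 0 = 0, and there is no ∂_3, so H_2 ≅ 0.

As a check, the Euler characteristic is 5 − 10 + 5 = 0, which agrees with 1 − 1 + 0 = 0.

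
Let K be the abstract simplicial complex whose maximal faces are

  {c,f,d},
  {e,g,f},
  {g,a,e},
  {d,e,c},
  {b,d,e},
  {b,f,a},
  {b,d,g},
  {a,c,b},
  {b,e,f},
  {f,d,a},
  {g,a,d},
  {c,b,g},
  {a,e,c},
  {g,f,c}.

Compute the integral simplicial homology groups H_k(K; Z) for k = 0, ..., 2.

H_0 = Z,  H_1 = Z^2,  H_2 = Z.

We work with the vertex ordering a < b < c < d < e < f < g. The simplices of K, each written with vertices in increasing order, are:

  0-simplices (7): a, b, c, d, e, f, g
  1-simplices (21): ab, ac, ad, ae, af, ag, bc, bd, be, bf, bg, cd, ce, cf, cg, de, df, dg, ef, eg, fg
  2-simplices (14): abc, abf, ace, adf, adg, aeg, bcg, bde, bdg, bef, cde, cdf, cfg, efg

so the chain groups are C_0 ≅ Z^7, C_1 ≅ Z^21, C_2 ≅ Z^14.

The boundary map ∂_1: C_1 → C_0 maps an edge to its endpoints' difference, ∂[p,q] = q − p.
As a 7×21 matrix over Z this has rank 6, with invariant factors (1,1,1,1,1,1).

The boundary map ∂_2: C_2 → C_1 maps a triangle to the signed sum of its edges. For instance
  ∂cdf = df − cf + cd,
  ∂bcg = cg − bg + bc.
The 21×14 boundary matrix has rank 13 and Smith normal form diag(1,1,1,1,1,1,1,1,1,1,1,1,1).

Now H_k = ker ∂_k / im ∂_{k+1}, so:

  H_0: rank C_0 − rank ∂_1 = 7 − 6 = 1, and the invariant factors of ∂_1 are all 1, so H_0 = Z.
  H_1: rank ker ∂_1 − rank ∂_2 = (21 − 6) − 13 = 2, and the invariant factors of ∂_2 are all 1, so H_1 = Z^2.
  H_2: rank ker ∂_2 − rank ∂_3 = (14 − 13) − 0 = 1, and there is no ∂_3, so H_2 = Z.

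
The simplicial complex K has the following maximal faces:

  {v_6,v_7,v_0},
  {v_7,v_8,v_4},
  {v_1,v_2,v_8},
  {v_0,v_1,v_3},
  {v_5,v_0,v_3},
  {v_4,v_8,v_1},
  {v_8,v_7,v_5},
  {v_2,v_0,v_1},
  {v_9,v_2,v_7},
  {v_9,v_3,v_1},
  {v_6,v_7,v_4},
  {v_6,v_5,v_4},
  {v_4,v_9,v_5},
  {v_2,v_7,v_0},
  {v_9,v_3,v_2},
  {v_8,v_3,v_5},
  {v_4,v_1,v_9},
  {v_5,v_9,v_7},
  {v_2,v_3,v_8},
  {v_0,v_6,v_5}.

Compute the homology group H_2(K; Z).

H_2 ≅ 0.

We work with the vertex ordering v_0 < v_1 < v_2 < v_3 < v_4 < v_5 < v_6 < v_7 < v_8 < v_9. The simplices of K, each written with vertices in increasing order, are:

  0-simplices (10): [v_0], [v_1], [v_2], [v_3], [v_4], [v_5], [v_6], [v_7], [v_8], [v_9]
  1-simplices (30): (30 of them)
  2-simplices (20): (20 of them)

Hence C_0 ≅ Z^10, C_1 ≅ Z^30, C_2 ≅ Z^20.

The boundary map ∂_1: C_1 → C_0 maps an edge to its endpoints' difference, ∂[p,q] = q − p. For instance
  ∂[v_0,v_2] = [v_2] − [v_0].
The resulting 10×30 matrix has rank 9, and its Smith normal form has invariant factors (1,1,1,1,1,1,1,1,1).

Boundary ∂_2: C_2 → C_1 acts by ∂[p,q,r] = [q,r] − [p,r] + [p,q]. For instance
  ∂[v_1,v_4,v_9] = [v_4,v_9] − [v_1,v_9] + [v_1,v_4],
  ∂[v_2,v_7,v_9] = [v_7,v_9] − [v_2,v_9] + [v_2,v_7].
The 30×20 boundary matrix has rank 20 and Smith normal form diag(1,1,1,1,1,1,1,1,1,1,1,1,1,1,1,1,1,1,1,2).

From H_k ≅ ker(∂_k) / im(∂_{k+1}) we obtain:

  H_2: rank ker ∂_2 − rank ∂_3 = (20 − 20) − 0 = 0, and there is no ∂_3, so H_2 = 0.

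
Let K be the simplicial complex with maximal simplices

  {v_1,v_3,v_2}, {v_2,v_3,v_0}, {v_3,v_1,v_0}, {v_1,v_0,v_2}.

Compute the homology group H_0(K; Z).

H_0 ≅ Z.

We work with the vertex ordering v_0 < v_1 < v_2 < v_3. The simplices of K, each written with vertices in increasing order, are:

  0-simplices (4): [v_0], [v_1], [v_2], [v_3]
  1-simplices (6): [v_0,v_1], [v_0,v_2], [v_0,v_3], [v_1,v_2], [v_1,v_3], [v_2,v_3]
  2-simplices (4): [v_0,v_1,v_2], [v_0,v_1,v_3], [v_0,v_2,v_3], [v_1,v_2,v_3]

giving chain groups C_0 ≅ Z^4, C_1 ≅ Z^6, C_2 ≅ Z^4.

Boundary ∂_1: C_1 → C_0 sends each edge [p,q] (with p < q) to q − p.
As a 4×6 matrix over Z this has rank 3, with invariant factors (1,1,1).

Boundary ∂_2: C_2 → C_1 sends each 2-simplex [p,q,r] to [q,r] − [p,r] + [p,q]. For instance
  ∂[v_0,v_1,v_2] = [v_1,v_2] − [v_0,v_2] + [v_0,v_1],
  ∂[v_0,v_2,v_3] = [v_2,v_3] − [v_0,v_3] + [v_0,v_2].
The resulting 6×4 matrix has rank 3, and its Smith normal form has invariant factors (1,1,1).

Computing H_k = (kernel of ∂_k) / (image of ∂_{k+1}):

  H_0: rank C_0 − rank ∂_1 = 4 − 3 = 1, and the invariant factors of ∂_1 are all 1, so H_0 = Z.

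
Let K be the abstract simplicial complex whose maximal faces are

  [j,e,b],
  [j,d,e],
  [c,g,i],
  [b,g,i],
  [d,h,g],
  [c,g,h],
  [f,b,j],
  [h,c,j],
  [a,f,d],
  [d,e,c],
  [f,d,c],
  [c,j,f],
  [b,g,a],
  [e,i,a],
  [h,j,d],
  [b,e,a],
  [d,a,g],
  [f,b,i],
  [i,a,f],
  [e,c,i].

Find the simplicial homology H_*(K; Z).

H_0 ≅ Z,  H_1 ≅ Z ⊕ Z/2Z,  H_2 = 0.

K has 10 vertices, 30 edges, 20 triangles.
rank ∂_0 = 0, rank ∂_1 = 9 ⇒ b_0 = 10 − 0 − 9 = 1; all invariant factors of ∂_1 are 1 so no torsion. So H_0 = Z.
rank ∂_1 = 9, rank ∂_2 = 20 ⇒ b_1 = 30 − 9 − 20 = 1; ∂_2 has invariant factor(s) [2] giving torsion. So H_1 = Z ⊕ Z/2Z.
rank ∂_2 = 20, rank ∂_3 = 0 ⇒ b_2 = 20 − 20 − 0 = 0. So H_2 = 0.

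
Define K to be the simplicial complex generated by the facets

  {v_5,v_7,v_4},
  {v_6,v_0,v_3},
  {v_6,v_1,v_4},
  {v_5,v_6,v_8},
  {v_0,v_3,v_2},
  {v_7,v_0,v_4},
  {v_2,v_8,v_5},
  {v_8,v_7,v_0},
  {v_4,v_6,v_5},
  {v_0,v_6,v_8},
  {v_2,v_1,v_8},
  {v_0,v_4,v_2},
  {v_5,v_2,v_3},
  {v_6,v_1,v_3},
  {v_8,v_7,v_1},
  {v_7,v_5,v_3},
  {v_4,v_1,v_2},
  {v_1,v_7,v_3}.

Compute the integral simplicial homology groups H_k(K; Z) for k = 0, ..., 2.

K has 9 vertices, 27 edges, 18 triangles.
rank ∂_0 = 0, rank ∂_1 = 8 ⇒ b_0 = 9 − 0 − 8 = 1; all invariant factors of ∂_1 are 1 so no torsion. So H_0 = Z.
rank ∂_1 = 8, rank ∂_2 = 17 ⇒ b_1 = 27 − 8 − 17 = 2; all invariant factors of ∂_2 are 1 so no torsion. So H_1 = Z^2.
rank ∂_2 = 17, rank ∂_3 = 0 ⇒ b_2 = 18 − 17 − 0 = 1. So H_2 = Z.

H_0 ≅ Z,  H_1 ≅ Z^2,  H_2 ≅ Z.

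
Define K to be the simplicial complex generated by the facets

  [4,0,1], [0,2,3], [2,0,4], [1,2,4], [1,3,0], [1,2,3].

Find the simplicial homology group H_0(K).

Order the vertices as 0 < 1 < 2 < 3 < 4. Listing each simplex with vertices in this order, K has dimension 2 with simplices:

  0-simplices (5): [0], [1], [2], [3], [4]
  1-simplices (9): [0,1], [0,2], [0,3], [0,4], [1,2], [1,3], [1,4], [2,3], [2,4]
  2-simplices (6): [0,1,3], [0,1,4], [0,2,3], [0,2,4], [1,2,3], [1,2,4]

Hence C_0 ≅ Z^5, C_1 ≅ Z^9, C_2 ≅ Z^6.

Boundary ∂_1: C_1 → C_0 sends each edge [p,q] (with p < q) to q − p.
The resulting 5×9 matrix has rank 4, and its Smith normal form has invariant factors (1,1,1,1).

The boundary map ∂_2: C_2 → C_1 acts by ∂[p,q,r] = [q,r] − [p,r] + [p,q]. For instance
  ∂[0,2,4] = [2,4] − [0,4] + [0,2],
  ∂[1,2,3] = [2,3] − [1,3] + [1,2].
This gives a 9×6 integer matrix of rank 5; reducing to Smith normal form yields diagonal entries (1,1,1,1,1).

Now H_k = ker ∂_k / im ∂_{k+1}, so:

  H_0: rank C_0 − rank ∂_1 = 5 − 4 = 1, and the invariant factors of ∂_1 are all 1, so H_0 ≅ Z.

H_0 ≅ Z.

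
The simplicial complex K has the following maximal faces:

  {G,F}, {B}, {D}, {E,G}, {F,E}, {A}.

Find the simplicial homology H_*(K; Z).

H_0 = Z^4,  H_1 = Z.

K has 6 vertices, 3 edges.
rank ∂_0 = 0, rank ∂_1 = 2 ⇒ b_0 = 6 − 0 − 2 = 4; all invariant factors of ∂_1 are 1 so no torsion. So H_0 ≅ Z^4.
rank ∂_1 = 2, rank ∂_2 = 0 ⇒ b_1 = 3 − 2 − 0 = 1. So H_1 ≅ Z.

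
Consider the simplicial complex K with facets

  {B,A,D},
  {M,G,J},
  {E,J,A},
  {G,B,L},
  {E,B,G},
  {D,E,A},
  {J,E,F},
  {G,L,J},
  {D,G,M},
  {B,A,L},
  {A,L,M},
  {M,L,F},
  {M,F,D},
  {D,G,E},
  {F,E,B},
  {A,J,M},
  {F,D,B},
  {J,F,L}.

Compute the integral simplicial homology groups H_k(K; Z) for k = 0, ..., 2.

H_0 = Z,  H_1 = Z ⊕ Z/2Z,  H_2 = 0.

We work with the vertex ordering A < B < D < E < F < G < J < L < M. The simplices of K, each written with vertices in increasing order, are:

  0-simplices (9): A, B, D, E, F, G, J, L, M
  1-simplices (27): AB, AD, AE, AJ, AL, AM, BD, BE, BF, BG, BL, DE, DF, DG, DM, EF, EG, EJ, FJ, FL, FM, GJ, GL, GM, JL, JM, LM
  2-simplices (18): ABD, ABL, ADE, AEJ, AJM, ALM, BDF, BEF, BEG, BGL, DEG, DFM, DGM, EFJ, FJL, FLM, GJL, GJM

Hence C_0 ≅ Z^9, C_1 ≅ Z^27, C_2 ≅ Z^18.

The boundary map ∂_1: C_1 → C_0 sends each edge [p,q] (with p < q) to q − p. For instance
  ∂BL = L − B.
This gives a 9×27 integer matrix of rank 8; reducing to Smith normal form yields diagonal entries (1,1,1,1,1,1,1,1).

∂_2: C_2 → C_1 maps a triangle to the signed sum of its edges. For instance
  ∂BGL = GL − BL + BG,
  ∂GJM = JM − GM + GJ.
The 27×18 boundary matrix has rank 18 and Smith normal form diag(1,1,1,1,1,1,1,1,1,1,1,1,1,1,1,1,1,2).

Reading off H_k = ker ∂_k / im ∂_{k+1}:

  H_0: rank C_0 − rank ∂_1 = 9 − 8 = 1, and the invariant factors of ∂_1 are all 1, so H_0 = Z.
  H_1: rank ker ∂_1 − rank ∂_2 = (27 − 8) − 18 = 1, and ∂_2 has invariant factor 2 > 1, so H_1 = Z ⊕ Z/2Z.
  H_2: rank ker ∂_2 − rank ∂_3 = (18 − 18) − 0 = 0, and there is no ∂_3, so H_2 = 0.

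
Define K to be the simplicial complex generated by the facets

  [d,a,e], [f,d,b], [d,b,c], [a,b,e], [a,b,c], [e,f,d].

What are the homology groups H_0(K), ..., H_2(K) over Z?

K has 6 vertices, 12 edges, 6 triangles.
rank ∂_0 = 0, rank ∂_1 = 5 ⇒ b_0 = 6 − 0 − 5 = 1; all invariant factors of ∂_1 are 1 so no torsion. So H_0 = Z.
rank ∂_1 = 5, rank ∂_2 = 6 ⇒ b_1 = 12 − 5 − 6 = 1; all invariant factors of ∂_2 are 1 so no torsion. So H_1 = Z.
rank ∂_2 = 6, rank ∂_3 = 0 ⇒ b_2 = 6 − 6 − 0 = 0. So H_2 = 0.

H_0 = Z,  H_1 = Z,  H_2 = 0.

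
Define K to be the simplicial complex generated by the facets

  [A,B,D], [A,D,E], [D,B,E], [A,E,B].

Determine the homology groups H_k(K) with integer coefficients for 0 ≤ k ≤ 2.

Take the total order A < B < D < E on the vertex set. Then K (dimension 2) consists of the simplices:

  0-simplices (4): A, B, D, E
  1-simplices (6): AB, AD, AE, BD, BE, DE
  2-simplices (4): ABD, ABE, ADE, BDE

giving chain groups C_0 ≅ Z^4, C_1 ≅ Z^6, C_2 ≅ Z^4.

∂_1: C_1 → C_0 is given by ∂[p,q] = [q] − [p]. For instance
  ∂AB = B − A.
As a 4×6 matrix over Z this has rank 3, with invariant factors (1,1,1).

Boundary ∂_2: C_2 → C_1 maps a triangle to the signed sum of its edges. For instance
  ∂ABE = BE − AE + AB,
  ∂BDE = DE − BE + BD.
As a 6×4 matrix over Z this has rank 3, with invariant factors (1,1,1).

Reading off H_k = ker ∂_k / im ∂_{k+1}:

  H_0: rank C_0 − rank ∂_1 = 4 − 3 = 1, and the invariant factors of ∂_1 are all 1, so H_0 = Z.
  H_1: rank ker ∂_1 − rank ∂_2 = (6 − 3) − 3 = 0, and the invariant factors of ∂_2 are all 1, so H_1 = 0.
  H_2: rank ker ∂_2 − rank ∂_3 = (4 − 3) − 0 = 1, and there is no ∂_3, so H_2 = Z.

H_0 ≅ Z,  H_1 = 0,  H_2 ≅ Z.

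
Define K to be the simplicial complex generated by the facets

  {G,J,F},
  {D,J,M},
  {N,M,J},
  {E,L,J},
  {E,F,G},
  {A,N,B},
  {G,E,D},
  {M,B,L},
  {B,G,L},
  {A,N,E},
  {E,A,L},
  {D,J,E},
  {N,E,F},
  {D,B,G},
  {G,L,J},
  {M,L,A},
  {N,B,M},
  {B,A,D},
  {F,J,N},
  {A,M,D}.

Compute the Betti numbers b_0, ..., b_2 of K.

K has 10 vertices, 30 edges, 20 triangles.
rank ∂_0 = 0, rank ∂_1 = 9 ⇒ b_0 = 10 − 0 − 9 = 1; all invariant factors of ∂_1 are 1 so no torsion. So H_0 ≅ Z.
rank ∂_1 = 9, rank ∂_2 = 20 ⇒ b_1 = 30 − 9 − 20 = 1; ∂_2 has invariant factor(s) [2] giving torsion. So H_1 ≅ Z ⊕ Z_2.
rank ∂_2 = 20, rank ∂_3 = 0 ⇒ b_2 = 20 − 20 − 0 = 0. So H_2 ≅ 0.

b_0 = 1, b_1 = 1, b_2 = 0.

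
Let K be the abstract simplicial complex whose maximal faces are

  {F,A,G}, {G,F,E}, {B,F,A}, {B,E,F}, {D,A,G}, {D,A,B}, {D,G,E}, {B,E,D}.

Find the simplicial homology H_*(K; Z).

H_0 ≅ Z,  H_1 = 0,  H_2 ≅ Z.

Take the total order A < B < D < E < F < G on the vertex set. Then K (dimension 2) consists of the simplices:

  0-simplices (6): A, B, D, E, F, G
  1-simplices (12): AB, AD, AF, AG, BD, BE, BF, DE, DG, EF, EG, FG
  2-simplices (8): ABD, ABF, ADG, AFG, BDE, BEF, DEG, EFG

so the chain groups are C_0 ≅ Z^6, C_1 ≅ Z^12, C_2 ≅ Z^8.

∂_1: C_1 → C_0 sends each edge [p,q] (with p < q) to q − p.
This gives a 6×12 integer matrix of rank 5; reducing to Smith normal form yields diagonal entries (1,1,1,1,1).

Boundary ∂_2: C_2 → C_1 sends each 2-simplex [p,q,r] to [q,r] − [p,r] + [p,q]. For instance
  ∂ADG = DG − AG + AD,
  ∂BDE = DE − BE + BD.
This gives a 12×8 integer matrix of rank 7; reducing to Smith normal form yields diagonal entries (1,1,1,1,1,1,1).

Now H_k = ker ∂_k / im ∂_{k+1}, so:

  H_0: rank C_0 − rank ∂_1 = 6 − 5 = 1, and the invariant factors of ∂_1 are all 1, so H_0 ≅ Z.
  H_1: rank ker ∂_1 − rank ∂_2 = (12 − 5) − 7 = 0, and the invariant factors of ∂_2 are all 1, so H_1 ≅ 0.
  H_2: rank ker ∂_2 − rank ∂_3 = (8 − 7) − 0 = 1, and there is no ∂_3, so H_2 ≅ Z.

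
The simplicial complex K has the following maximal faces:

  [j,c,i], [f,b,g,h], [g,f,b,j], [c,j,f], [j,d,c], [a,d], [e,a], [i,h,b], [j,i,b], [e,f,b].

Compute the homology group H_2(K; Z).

Order the vertices as a < b < c < d < e < f < g < h < i < j. Listing each simplex with vertices in this order, K has dimension 3 with simplices:

  0-simplices (10): a, b, c, d, e, f, g, h, i, j
  1-simplices (21): ad, ae, be, bf, bg, bh, bi, bj, cd, cf, ci, cj, dj, ef, fg, fh, fj, gh, gj, hi, ij
  2-simplices (13): bef, bfg, bfh, bfj, bgh, bgj, bhi, bij, cdj, cfj, cij, fgh, fgj
  3-simplices (2): bfgh, bfgj

giving chain groups C_0 ≅ Z^10, C_1 ≅ Z^21, C_2 ≅ Z^13, C_3 ≅ Z^2.

Boundary ∂_1: C_1 → C_0 sends each edge [p,q] (with p < q) to q − p. For instance
  ∂bf = f − b.
The 10×21 boundary matrix has rank 9 and Smith normal form diag(1,1,1,1,1,1,1,1,1).

The boundary map ∂_2: C_2 → C_1 maps a triangle to the signed sum of its edges. For instance
  ∂fgh = gh − fh + fg,
  ∂bfj = fj − bj + bf.
This gives a 21×13 integer matrix of rank 11; reducing to Smith normal form yields diagonal entries (1,1,1,1,1,1,1,1,1,1,1).

The boundary map ∂_3: C_3 → C_2 sends each 3-simplex σ to the alternating sum Σ_i (−1)^i (σ with its i-th vertex removed). For instance
  ∂bfgj = fgj − bgj + bfj − bfg,
  ∂bfgh = fgh − bgh + bfh − bfg.
As a 13×2 matrix over Z this has rank 2, with invariant factors (1,1).

Computing H_k = (kernel of ∂_k) / (image of ∂_{k+1}):

  H_2: rank ker ∂_2 − rank ∂_3 = (13 − 11) − 2 = 0, and the invariant factors of ∂_3 are all 1, so H_2 = 0.

H_2 = 0.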